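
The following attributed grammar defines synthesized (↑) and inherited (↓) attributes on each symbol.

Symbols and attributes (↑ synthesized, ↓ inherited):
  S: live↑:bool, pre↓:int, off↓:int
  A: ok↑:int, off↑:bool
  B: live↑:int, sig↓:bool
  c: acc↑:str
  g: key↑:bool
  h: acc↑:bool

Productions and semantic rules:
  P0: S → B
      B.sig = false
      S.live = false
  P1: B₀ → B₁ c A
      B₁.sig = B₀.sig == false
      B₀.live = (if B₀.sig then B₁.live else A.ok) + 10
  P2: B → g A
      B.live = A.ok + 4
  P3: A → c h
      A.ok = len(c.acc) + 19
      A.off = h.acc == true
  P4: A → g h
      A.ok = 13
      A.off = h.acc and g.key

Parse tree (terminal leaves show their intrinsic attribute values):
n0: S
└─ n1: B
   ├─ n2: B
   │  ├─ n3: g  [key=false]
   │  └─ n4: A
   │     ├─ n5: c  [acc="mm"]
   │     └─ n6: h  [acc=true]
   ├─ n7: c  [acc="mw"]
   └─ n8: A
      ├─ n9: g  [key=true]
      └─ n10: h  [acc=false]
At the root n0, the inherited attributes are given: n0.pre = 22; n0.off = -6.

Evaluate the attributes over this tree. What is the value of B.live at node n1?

1. n0.pre = 22  [given at root]
2. n0.off = -6  [given at root]
3. n1.sig = false  [false]
4. n2.sig = true  [B₀.sig == false]
5. n3.key = false  [terminal]
6. n5.acc = "mm"  [terminal]
7. n6.acc = true  [terminal]
8. n4.ok = 21  [len(c.acc) + 19]
9. n4.off = true  [h.acc == true]
10. n2.live = 25  [A.ok + 4]
11. n7.acc = "mw"  [terminal]
12. n9.key = true  [terminal]
13. n10.acc = false  [terminal]
14. n8.ok = 13  [13]
15. n8.off = false  [h.acc and g.key]
16. n1.live = 23  [(if B₀.sig then B₁.live else A.ok) + 10]
17. n0.live = false  [false]

23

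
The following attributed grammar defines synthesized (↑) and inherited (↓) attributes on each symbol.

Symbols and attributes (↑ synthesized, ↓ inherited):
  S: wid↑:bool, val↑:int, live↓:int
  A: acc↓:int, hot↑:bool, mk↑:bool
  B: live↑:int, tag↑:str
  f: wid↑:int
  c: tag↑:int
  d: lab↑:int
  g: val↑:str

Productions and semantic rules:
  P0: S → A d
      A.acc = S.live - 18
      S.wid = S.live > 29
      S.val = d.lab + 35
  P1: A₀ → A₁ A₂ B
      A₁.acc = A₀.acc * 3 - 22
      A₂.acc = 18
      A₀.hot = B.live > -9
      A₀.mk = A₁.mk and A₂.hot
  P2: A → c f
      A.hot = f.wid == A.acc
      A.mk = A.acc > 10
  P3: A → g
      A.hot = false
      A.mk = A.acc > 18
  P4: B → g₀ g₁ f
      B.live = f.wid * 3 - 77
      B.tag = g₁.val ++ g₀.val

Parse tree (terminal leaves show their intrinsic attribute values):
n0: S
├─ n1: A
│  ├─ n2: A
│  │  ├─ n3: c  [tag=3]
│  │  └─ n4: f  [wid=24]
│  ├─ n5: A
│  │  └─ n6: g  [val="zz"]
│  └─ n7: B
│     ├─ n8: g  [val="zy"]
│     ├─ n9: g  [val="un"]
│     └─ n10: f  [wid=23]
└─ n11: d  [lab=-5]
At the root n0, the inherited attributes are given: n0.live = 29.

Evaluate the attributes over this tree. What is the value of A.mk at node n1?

1. n0.live = 29  [given at root]
2. n1.acc = 11  [S.live - 18]
3. n2.acc = 11  [A₀.acc * 3 - 22]
4. n3.tag = 3  [terminal]
5. n4.wid = 24  [terminal]
6. n2.hot = false  [f.wid == A.acc]
7. n2.mk = true  [A.acc > 10]
8. n5.acc = 18  [18]
9. n6.val = "zz"  [terminal]
10. n5.hot = false  [false]
11. n5.mk = false  [A.acc > 18]
12. n8.val = "zy"  [terminal]
13. n9.val = "un"  [terminal]
14. n10.wid = 23  [terminal]
15. n7.live = -8  [f.wid * 3 - 77]
16. n7.tag = "unzy"  [g₁.val ++ g₀.val]
17. n1.hot = true  [B.live > -9]
18. n1.mk = false  [A₁.mk and A₂.hot]
19. n11.lab = -5  [terminal]
20. n0.wid = false  [S.live > 29]
21. n0.val = 30  [d.lab + 35]

false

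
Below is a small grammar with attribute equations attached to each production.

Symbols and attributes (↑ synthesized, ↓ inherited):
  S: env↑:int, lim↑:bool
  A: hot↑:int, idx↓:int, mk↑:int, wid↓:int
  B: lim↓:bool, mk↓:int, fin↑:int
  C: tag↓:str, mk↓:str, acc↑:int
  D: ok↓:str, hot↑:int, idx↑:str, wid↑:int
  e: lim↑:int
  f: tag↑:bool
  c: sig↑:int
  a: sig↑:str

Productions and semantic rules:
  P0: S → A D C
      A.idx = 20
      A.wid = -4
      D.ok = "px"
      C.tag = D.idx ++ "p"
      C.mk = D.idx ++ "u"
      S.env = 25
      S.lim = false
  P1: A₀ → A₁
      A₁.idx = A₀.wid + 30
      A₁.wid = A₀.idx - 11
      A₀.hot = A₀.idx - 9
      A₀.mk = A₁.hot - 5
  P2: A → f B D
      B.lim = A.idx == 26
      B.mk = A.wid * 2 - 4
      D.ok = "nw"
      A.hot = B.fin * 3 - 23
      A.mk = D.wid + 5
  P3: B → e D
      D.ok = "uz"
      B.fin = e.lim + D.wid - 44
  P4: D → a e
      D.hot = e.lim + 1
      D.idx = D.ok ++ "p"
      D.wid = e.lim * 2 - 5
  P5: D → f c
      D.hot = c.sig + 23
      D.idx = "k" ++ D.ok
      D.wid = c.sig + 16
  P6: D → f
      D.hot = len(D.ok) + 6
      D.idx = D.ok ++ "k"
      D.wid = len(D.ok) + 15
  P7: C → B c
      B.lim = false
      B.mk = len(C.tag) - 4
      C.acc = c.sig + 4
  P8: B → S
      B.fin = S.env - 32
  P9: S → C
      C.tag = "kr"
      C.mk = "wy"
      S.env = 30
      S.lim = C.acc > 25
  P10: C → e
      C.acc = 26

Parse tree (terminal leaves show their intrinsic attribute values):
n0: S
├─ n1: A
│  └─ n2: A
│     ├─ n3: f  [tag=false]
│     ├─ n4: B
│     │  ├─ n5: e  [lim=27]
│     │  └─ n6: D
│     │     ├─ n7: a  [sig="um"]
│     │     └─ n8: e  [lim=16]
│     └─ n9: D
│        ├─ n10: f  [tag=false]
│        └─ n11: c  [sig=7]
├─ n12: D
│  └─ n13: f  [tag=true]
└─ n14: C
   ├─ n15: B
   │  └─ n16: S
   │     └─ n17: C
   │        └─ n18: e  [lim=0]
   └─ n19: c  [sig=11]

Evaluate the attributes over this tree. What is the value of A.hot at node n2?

1. n1.idx = 20  [20]
2. n1.wid = -4  [-4]
3. n2.idx = 26  [A₀.wid + 30]
4. n2.wid = 9  [A₀.idx - 11]
5. n3.tag = false  [terminal]
6. n4.lim = true  [A.idx == 26]
7. n4.mk = 14  [A.wid * 2 - 4]
8. n5.lim = 27  [terminal]
9. n6.ok = "uz"  ["uz"]
10. n7.sig = "um"  [terminal]
11. n8.lim = 16  [terminal]
12. n6.hot = 17  [e.lim + 1]
13. n6.idx = "uzp"  [D.ok ++ "p"]
14. n6.wid = 27  [e.lim * 2 - 5]
15. n4.fin = 10  [e.lim + D.wid - 44]
16. n9.ok = "nw"  ["nw"]
17. n10.tag = false  [terminal]
18. n11.sig = 7  [terminal]
19. n9.hot = 30  [c.sig + 23]
20. n9.idx = "knw"  ["k" ++ D.ok]
21. n9.wid = 23  [c.sig + 16]
22. n2.hot = 7  [B.fin * 3 - 23]
23. n2.mk = 28  [D.wid + 5]
24. n1.hot = 11  [A₀.idx - 9]
25. n1.mk = 2  [A₁.hot - 5]
26. n12.ok = "px"  ["px"]
27. n13.tag = true  [terminal]
28. n12.hot = 8  [len(D.ok) + 6]
29. n12.idx = "pxk"  [D.ok ++ "k"]
30. n12.wid = 17  [len(D.ok) + 15]
31. n14.tag = "pxkp"  [D.idx ++ "p"]
32. n14.mk = "pxku"  [D.idx ++ "u"]
33. n15.lim = false  [false]
34. n15.mk = 0  [len(C.tag) - 4]
35. n17.tag = "kr"  ["kr"]
36. n17.mk = "wy"  ["wy"]
37. n18.lim = 0  [terminal]
38. n17.acc = 26  [26]
39. n16.env = 30  [30]
40. n16.lim = true  [C.acc > 25]
41. n15.fin = -2  [S.env - 32]
42. n19.sig = 11  [terminal]
43. n14.acc = 15  [c.sig + 4]
44. n0.env = 25  [25]
45. n0.lim = false  [false]

7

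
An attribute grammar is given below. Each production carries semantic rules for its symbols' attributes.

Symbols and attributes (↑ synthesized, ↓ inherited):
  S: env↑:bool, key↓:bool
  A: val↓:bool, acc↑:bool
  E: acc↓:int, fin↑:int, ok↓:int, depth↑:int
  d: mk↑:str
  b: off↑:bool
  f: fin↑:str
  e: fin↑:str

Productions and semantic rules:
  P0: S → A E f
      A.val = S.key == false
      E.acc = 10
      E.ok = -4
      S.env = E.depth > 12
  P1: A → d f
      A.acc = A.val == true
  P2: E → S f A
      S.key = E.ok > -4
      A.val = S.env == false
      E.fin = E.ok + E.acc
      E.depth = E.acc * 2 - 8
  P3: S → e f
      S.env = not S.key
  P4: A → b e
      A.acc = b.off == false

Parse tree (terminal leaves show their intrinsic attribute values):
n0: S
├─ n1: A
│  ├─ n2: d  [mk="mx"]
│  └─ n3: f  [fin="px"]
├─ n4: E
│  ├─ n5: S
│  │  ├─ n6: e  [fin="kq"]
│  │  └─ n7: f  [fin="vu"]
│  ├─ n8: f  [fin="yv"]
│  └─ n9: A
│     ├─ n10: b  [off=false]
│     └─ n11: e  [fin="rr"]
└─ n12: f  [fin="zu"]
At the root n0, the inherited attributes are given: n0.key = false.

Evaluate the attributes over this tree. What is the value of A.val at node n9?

false

1. n0.key = false  [given at root]
2. n1.val = true  [S.key == false]
3. n2.mk = "mx"  [terminal]
4. n3.fin = "px"  [terminal]
5. n1.acc = true  [A.val == true]
6. n4.acc = 10  [10]
7. n4.ok = -4  [-4]
8. n5.key = false  [E.ok > -4]
9. n6.fin = "kq"  [terminal]
10. n7.fin = "vu"  [terminal]
11. n5.env = true  [not S.key]
12. n8.fin = "yv"  [terminal]
13. n9.val = false  [S.env == false]
14. n10.off = false  [terminal]
15. n11.fin = "rr"  [terminal]
16. n9.acc = true  [b.off == false]
17. n4.fin = 6  [E.ok + E.acc]
18. n4.depth = 12  [E.acc * 2 - 8]
19. n12.fin = "zu"  [terminal]
20. n0.env = false  [E.depth > 12]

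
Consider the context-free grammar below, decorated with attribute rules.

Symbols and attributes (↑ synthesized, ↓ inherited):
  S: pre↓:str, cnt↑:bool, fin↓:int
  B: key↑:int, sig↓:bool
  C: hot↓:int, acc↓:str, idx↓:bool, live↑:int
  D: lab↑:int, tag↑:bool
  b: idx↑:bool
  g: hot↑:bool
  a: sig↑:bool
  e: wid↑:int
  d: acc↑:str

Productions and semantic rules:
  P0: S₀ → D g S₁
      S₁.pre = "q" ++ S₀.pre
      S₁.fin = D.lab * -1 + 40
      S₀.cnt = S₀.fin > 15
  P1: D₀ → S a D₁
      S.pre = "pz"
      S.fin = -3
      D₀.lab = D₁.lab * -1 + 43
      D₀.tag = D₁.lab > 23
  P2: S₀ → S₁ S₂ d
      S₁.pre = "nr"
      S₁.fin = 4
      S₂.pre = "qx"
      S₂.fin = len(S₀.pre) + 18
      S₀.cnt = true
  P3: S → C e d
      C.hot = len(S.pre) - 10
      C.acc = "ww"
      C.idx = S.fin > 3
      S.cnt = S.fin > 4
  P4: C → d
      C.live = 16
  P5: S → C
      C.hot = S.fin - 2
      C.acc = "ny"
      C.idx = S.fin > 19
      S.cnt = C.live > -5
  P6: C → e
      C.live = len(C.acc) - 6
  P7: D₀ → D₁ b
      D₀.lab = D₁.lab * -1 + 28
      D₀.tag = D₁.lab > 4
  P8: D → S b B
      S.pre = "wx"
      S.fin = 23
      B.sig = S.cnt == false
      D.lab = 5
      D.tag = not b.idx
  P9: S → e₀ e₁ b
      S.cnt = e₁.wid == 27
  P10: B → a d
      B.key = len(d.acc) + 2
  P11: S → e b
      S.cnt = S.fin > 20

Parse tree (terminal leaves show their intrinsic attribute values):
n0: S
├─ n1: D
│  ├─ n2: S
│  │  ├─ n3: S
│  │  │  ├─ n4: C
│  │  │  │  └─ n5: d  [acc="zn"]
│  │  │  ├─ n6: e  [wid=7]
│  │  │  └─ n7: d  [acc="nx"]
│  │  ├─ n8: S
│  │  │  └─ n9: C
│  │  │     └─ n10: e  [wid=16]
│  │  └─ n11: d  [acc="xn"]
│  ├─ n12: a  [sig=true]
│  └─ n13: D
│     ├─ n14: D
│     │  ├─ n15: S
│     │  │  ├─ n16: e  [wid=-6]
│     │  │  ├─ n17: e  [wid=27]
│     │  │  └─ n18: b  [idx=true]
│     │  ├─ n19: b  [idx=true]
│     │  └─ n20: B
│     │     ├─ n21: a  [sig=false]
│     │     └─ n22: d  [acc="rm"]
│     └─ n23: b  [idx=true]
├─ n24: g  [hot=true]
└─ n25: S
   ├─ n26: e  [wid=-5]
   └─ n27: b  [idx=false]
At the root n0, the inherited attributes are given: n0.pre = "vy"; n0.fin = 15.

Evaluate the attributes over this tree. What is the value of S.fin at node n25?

1. n0.pre = "vy"  [given at root]
2. n0.fin = 15  [given at root]
3. n2.pre = "pz"  ["pz"]
4. n2.fin = -3  [-3]
5. n3.pre = "nr"  ["nr"]
6. n3.fin = 4  [4]
7. n4.hot = -8  [len(S.pre) - 10]
8. n4.acc = "ww"  ["ww"]
9. n4.idx = true  [S.fin > 3]
10. n5.acc = "zn"  [terminal]
11. n4.live = 16  [16]
12. n6.wid = 7  [terminal]
13. n7.acc = "nx"  [terminal]
14. n3.cnt = false  [S.fin > 4]
15. n8.pre = "qx"  ["qx"]
16. n8.fin = 20  [len(S₀.pre) + 18]
17. n9.hot = 18  [S.fin - 2]
18. n9.acc = "ny"  ["ny"]
19. n9.idx = true  [S.fin > 19]
20. n10.wid = 16  [terminal]
21. n9.live = -4  [len(C.acc) - 6]
22. n8.cnt = true  [C.live > -5]
23. n11.acc = "xn"  [terminal]
24. n2.cnt = true  [true]
25. n12.sig = true  [terminal]
26. n15.pre = "wx"  ["wx"]
27. n15.fin = 23  [23]
28. n16.wid = -6  [terminal]
29. n17.wid = 27  [terminal]
30. n18.idx = true  [terminal]
31. n15.cnt = true  [e₁.wid == 27]
32. n19.idx = true  [terminal]
33. n20.sig = false  [S.cnt == false]
34. n21.sig = false  [terminal]
35. n22.acc = "rm"  [terminal]
36. n20.key = 4  [len(d.acc) + 2]
37. n14.lab = 5  [5]
38. n14.tag = false  [not b.idx]
39. n23.idx = true  [terminal]
40. n13.lab = 23  [D₁.lab * -1 + 28]
41. n13.tag = true  [D₁.lab > 4]
42. n1.lab = 20  [D₁.lab * -1 + 43]
43. n1.tag = false  [D₁.lab > 23]
44. n24.hot = true  [terminal]
45. n25.pre = "qvy"  ["q" ++ S₀.pre]
46. n25.fin = 20  [D.lab * -1 + 40]
47. n26.wid = -5  [terminal]
48. n27.idx = false  [terminal]
49. n25.cnt = false  [S.fin > 20]
50. n0.cnt = false  [S₀.fin > 15]

20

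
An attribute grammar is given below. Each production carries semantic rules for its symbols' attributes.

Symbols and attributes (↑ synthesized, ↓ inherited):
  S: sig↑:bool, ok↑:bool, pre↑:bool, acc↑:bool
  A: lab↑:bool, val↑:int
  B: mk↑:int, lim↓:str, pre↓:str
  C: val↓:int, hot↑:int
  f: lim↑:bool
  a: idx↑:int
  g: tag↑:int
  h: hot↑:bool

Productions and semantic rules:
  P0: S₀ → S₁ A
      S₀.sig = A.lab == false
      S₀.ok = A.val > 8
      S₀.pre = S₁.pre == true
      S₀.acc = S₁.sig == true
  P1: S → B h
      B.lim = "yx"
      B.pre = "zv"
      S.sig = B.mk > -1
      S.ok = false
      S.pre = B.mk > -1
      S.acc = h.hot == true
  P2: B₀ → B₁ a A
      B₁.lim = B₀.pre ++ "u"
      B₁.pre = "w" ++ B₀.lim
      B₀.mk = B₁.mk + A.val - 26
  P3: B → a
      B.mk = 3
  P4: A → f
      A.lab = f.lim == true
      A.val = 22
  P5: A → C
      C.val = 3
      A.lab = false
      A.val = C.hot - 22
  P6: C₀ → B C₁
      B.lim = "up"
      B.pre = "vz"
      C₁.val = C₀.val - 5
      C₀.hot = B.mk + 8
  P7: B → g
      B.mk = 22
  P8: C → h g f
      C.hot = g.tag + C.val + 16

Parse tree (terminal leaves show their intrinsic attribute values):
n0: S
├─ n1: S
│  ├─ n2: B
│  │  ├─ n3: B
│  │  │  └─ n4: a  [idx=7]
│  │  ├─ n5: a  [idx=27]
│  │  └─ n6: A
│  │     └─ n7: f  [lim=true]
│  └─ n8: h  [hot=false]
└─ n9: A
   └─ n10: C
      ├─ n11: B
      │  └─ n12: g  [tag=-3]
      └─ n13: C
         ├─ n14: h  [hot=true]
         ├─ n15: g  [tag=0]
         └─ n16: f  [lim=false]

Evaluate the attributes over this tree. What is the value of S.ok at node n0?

false

1. n2.lim = "yx"  ["yx"]
2. n2.pre = "zv"  ["zv"]
3. n3.lim = "zvu"  [B₀.pre ++ "u"]
4. n3.pre = "wyx"  ["w" ++ B₀.lim]
5. n4.idx = 7  [terminal]
6. n3.mk = 3  [3]
7. n5.idx = 27  [terminal]
8. n7.lim = true  [terminal]
9. n6.lab = true  [f.lim == true]
10. n6.val = 22  [22]
11. n2.mk = -1  [B₁.mk + A.val - 26]
12. n8.hot = false  [terminal]
13. n1.sig = false  [B.mk > -1]
14. n1.ok = false  [false]
15. n1.pre = false  [B.mk > -1]
16. n1.acc = false  [h.hot == true]
17. n10.val = 3  [3]
18. n11.lim = "up"  ["up"]
19. n11.pre = "vz"  ["vz"]
20. n12.tag = -3  [terminal]
21. n11.mk = 22  [22]
22. n13.val = -2  [C₀.val - 5]
23. n14.hot = true  [terminal]
24. n15.tag = 0  [terminal]
25. n16.lim = false  [terminal]
26. n13.hot = 14  [g.tag + C.val + 16]
27. n10.hot = 30  [B.mk + 8]
28. n9.lab = false  [false]
29. n9.val = 8  [C.hot - 22]
30. n0.sig = true  [A.lab == false]
31. n0.ok = false  [A.val > 8]
32. n0.pre = false  [S₁.pre == true]
33. n0.acc = false  [S₁.sig == true]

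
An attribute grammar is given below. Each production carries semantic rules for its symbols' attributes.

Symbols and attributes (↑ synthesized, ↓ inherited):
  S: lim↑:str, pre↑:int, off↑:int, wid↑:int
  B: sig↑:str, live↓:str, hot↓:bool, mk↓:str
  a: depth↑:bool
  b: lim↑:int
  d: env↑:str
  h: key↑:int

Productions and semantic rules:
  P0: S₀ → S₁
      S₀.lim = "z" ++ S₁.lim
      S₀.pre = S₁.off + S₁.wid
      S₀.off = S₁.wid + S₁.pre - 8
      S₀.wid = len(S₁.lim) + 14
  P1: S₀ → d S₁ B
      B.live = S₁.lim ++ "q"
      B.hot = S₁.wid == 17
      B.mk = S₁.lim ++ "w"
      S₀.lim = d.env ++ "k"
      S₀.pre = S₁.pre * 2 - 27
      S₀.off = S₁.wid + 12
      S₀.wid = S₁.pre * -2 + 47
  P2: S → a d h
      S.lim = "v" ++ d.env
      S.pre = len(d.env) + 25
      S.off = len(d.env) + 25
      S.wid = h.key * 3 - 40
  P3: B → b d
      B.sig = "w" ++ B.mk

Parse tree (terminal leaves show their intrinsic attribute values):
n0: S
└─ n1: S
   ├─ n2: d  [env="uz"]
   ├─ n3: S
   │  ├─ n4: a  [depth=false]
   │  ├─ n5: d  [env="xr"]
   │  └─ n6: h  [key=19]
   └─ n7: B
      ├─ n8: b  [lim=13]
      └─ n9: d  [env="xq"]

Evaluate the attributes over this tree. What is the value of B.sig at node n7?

"wvxrw"

1. n2.env = "uz"  [terminal]
2. n4.depth = false  [terminal]
3. n5.env = "xr"  [terminal]
4. n6.key = 19  [terminal]
5. n3.lim = "vxr"  ["v" ++ d.env]
6. n3.pre = 27  [len(d.env) + 25]
7. n3.off = 27  [len(d.env) + 25]
8. n3.wid = 17  [h.key * 3 - 40]
9. n7.live = "vxrq"  [S₁.lim ++ "q"]
10. n7.hot = true  [S₁.wid == 17]
11. n7.mk = "vxrw"  [S₁.lim ++ "w"]
12. n8.lim = 13  [terminal]
13. n9.env = "xq"  [terminal]
14. n7.sig = "wvxrw"  ["w" ++ B.mk]
15. n1.lim = "uzk"  [d.env ++ "k"]
16. n1.pre = 27  [S₁.pre * 2 - 27]
17. n1.off = 29  [S₁.wid + 12]
18. n1.wid = -7  [S₁.pre * -2 + 47]
19. n0.lim = "zuzk"  ["z" ++ S₁.lim]
20. n0.pre = 22  [S₁.off + S₁.wid]
21. n0.off = 12  [S₁.wid + S₁.pre - 8]
22. n0.wid = 17  [len(S₁.lim) + 14]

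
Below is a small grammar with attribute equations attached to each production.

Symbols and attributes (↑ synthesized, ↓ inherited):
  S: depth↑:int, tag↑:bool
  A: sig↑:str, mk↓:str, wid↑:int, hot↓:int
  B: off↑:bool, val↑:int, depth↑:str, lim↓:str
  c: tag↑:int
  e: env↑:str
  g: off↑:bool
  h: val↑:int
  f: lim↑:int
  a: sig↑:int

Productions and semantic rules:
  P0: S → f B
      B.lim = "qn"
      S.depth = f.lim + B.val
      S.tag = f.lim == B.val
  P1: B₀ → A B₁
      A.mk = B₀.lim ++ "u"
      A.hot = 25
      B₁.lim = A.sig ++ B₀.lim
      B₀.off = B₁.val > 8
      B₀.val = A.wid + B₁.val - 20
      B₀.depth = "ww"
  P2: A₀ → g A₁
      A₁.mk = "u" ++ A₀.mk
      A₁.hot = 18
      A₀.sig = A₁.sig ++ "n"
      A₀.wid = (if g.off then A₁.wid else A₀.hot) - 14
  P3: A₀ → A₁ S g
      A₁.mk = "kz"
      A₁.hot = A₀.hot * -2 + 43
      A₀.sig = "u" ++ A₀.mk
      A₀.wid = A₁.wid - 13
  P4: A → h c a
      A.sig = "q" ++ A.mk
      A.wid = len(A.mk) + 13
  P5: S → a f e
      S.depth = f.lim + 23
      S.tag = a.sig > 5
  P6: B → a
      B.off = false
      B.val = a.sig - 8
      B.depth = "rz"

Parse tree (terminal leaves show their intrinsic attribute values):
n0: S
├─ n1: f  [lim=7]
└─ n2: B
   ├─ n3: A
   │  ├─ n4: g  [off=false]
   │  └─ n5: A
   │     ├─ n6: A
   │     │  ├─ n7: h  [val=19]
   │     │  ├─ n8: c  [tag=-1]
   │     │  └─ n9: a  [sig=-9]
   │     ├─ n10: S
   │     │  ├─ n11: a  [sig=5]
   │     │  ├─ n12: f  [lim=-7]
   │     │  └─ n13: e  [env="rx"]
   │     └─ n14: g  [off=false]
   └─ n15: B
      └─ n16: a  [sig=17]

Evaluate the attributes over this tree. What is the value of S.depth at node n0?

7

1. n1.lim = 7  [terminal]
2. n2.lim = "qn"  ["qn"]
3. n3.mk = "qnu"  [B₀.lim ++ "u"]
4. n3.hot = 25  [25]
5. n4.off = false  [terminal]
6. n5.mk = "uqnu"  ["u" ++ A₀.mk]
7. n5.hot = 18  [18]
8. n6.mk = "kz"  ["kz"]
9. n6.hot = 7  [A₀.hot * -2 + 43]
10. n7.val = 19  [terminal]
11. n8.tag = -1  [terminal]
12. n9.sig = -9  [terminal]
13. n6.sig = "qkz"  ["q" ++ A.mk]
14. n6.wid = 15  [len(A.mk) + 13]
15. n11.sig = 5  [terminal]
16. n12.lim = -7  [terminal]
17. n13.env = "rx"  [terminal]
18. n10.depth = 16  [f.lim + 23]
19. n10.tag = false  [a.sig > 5]
20. n14.off = false  [terminal]
21. n5.sig = "uuqnu"  ["u" ++ A₀.mk]
22. n5.wid = 2  [A₁.wid - 13]
23. n3.sig = "uuqnun"  [A₁.sig ++ "n"]
24. n3.wid = 11  [(if g.off then A₁.wid else A₀.hot) - 14]
25. n15.lim = "uuqnunqn"  [A.sig ++ B₀.lim]
26. n16.sig = 17  [terminal]
27. n15.off = false  [false]
28. n15.val = 9  [a.sig - 8]
29. n15.depth = "rz"  ["rz"]
30. n2.off = true  [B₁.val > 8]
31. n2.val = 0  [A.wid + B₁.val - 20]
32. n2.depth = "ww"  ["ww"]
33. n0.depth = 7  [f.lim + B.val]
34. n0.tag = false  [f.lim == B.val]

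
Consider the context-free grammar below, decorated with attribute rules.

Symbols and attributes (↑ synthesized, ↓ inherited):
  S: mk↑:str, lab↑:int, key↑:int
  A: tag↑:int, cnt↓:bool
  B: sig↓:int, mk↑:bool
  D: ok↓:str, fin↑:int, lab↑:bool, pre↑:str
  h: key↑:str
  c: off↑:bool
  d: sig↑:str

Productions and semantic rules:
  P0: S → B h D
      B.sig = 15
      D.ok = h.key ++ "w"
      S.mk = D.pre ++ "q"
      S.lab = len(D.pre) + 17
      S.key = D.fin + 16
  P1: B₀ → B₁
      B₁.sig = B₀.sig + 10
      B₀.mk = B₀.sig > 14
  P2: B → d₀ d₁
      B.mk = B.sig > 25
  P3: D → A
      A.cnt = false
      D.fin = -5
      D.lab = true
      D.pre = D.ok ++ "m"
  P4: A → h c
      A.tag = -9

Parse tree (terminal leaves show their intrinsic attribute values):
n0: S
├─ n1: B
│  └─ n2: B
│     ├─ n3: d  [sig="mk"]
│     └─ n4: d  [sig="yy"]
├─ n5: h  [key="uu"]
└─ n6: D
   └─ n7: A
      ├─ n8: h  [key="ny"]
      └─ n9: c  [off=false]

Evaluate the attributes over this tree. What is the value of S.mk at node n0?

"uuwmq"

1. n1.sig = 15  [15]
2. n2.sig = 25  [B₀.sig + 10]
3. n3.sig = "mk"  [terminal]
4. n4.sig = "yy"  [terminal]
5. n2.mk = false  [B.sig > 25]
6. n1.mk = true  [B₀.sig > 14]
7. n5.key = "uu"  [terminal]
8. n6.ok = "uuw"  [h.key ++ "w"]
9. n7.cnt = false  [false]
10. n8.key = "ny"  [terminal]
11. n9.off = false  [terminal]
12. n7.tag = -9  [-9]
13. n6.fin = -5  [-5]
14. n6.lab = true  [true]
15. n6.pre = "uuwm"  [D.ok ++ "m"]
16. n0.mk = "uuwmq"  [D.pre ++ "q"]
17. n0.lab = 21  [len(D.pre) + 17]
18. n0.key = 11  [D.fin + 16]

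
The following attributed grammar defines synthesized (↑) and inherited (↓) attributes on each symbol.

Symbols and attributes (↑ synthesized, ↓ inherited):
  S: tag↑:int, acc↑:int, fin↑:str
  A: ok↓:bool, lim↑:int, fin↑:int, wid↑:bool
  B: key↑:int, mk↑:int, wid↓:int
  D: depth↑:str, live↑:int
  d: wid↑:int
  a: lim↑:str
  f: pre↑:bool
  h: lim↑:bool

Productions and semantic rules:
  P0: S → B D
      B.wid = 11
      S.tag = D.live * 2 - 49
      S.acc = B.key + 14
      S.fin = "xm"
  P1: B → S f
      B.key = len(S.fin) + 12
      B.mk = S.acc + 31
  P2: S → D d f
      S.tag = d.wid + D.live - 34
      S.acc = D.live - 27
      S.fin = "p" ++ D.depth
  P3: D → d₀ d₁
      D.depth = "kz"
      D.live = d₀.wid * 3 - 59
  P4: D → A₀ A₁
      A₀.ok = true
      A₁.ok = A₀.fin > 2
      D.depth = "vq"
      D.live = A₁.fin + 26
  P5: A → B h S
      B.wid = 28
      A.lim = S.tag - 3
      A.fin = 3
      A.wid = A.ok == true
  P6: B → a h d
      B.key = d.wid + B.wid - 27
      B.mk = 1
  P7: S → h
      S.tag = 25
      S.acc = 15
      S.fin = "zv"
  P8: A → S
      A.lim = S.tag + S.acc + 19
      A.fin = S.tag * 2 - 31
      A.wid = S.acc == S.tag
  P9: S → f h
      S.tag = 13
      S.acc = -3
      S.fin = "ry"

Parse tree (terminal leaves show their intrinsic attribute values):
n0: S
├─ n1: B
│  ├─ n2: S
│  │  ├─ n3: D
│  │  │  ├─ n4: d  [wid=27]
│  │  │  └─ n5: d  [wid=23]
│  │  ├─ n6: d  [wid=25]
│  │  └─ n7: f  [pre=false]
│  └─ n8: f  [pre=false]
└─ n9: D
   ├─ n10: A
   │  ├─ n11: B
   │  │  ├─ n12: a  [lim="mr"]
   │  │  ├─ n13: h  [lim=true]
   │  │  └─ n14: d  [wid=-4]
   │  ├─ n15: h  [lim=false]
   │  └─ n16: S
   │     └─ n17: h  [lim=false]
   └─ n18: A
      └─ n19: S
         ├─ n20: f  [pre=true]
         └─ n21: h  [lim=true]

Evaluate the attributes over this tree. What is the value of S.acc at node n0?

1. n1.wid = 11  [11]
2. n4.wid = 27  [terminal]
3. n5.wid = 23  [terminal]
4. n3.depth = "kz"  ["kz"]
5. n3.live = 22  [d₀.wid * 3 - 59]
6. n6.wid = 25  [terminal]
7. n7.pre = false  [terminal]
8. n2.tag = 13  [d.wid + D.live - 34]
9. n2.acc = -5  [D.live - 27]
10. n2.fin = "pkz"  ["p" ++ D.depth]
11. n8.pre = false  [terminal]
12. n1.key = 15  [len(S.fin) + 12]
13. n1.mk = 26  [S.acc + 31]
14. n10.ok = true  [true]
15. n11.wid = 28  [28]
16. n12.lim = "mr"  [terminal]
17. n13.lim = true  [terminal]
18. n14.wid = -4  [terminal]
19. n11.key = -3  [d.wid + B.wid - 27]
20. n11.mk = 1  [1]
21. n15.lim = false  [terminal]
22. n17.lim = false  [terminal]
23. n16.tag = 25  [25]
24. n16.acc = 15  [15]
25. n16.fin = "zv"  ["zv"]
26. n10.lim = 22  [S.tag - 3]
27. n10.fin = 3  [3]
28. n10.wid = true  [A.ok == true]
29. n18.ok = true  [A₀.fin > 2]
30. n20.pre = true  [terminal]
31. n21.lim = true  [terminal]
32. n19.tag = 13  [13]
33. n19.acc = -3  [-3]
34. n19.fin = "ry"  ["ry"]
35. n18.lim = 29  [S.tag + S.acc + 19]
36. n18.fin = -5  [S.tag * 2 - 31]
37. n18.wid = false  [S.acc == S.tag]
38. n9.depth = "vq"  ["vq"]
39. n9.live = 21  [A₁.fin + 26]
40. n0.tag = -7  [D.live * 2 - 49]
41. n0.acc = 29  [B.key + 14]
42. n0.fin = "xm"  ["xm"]

29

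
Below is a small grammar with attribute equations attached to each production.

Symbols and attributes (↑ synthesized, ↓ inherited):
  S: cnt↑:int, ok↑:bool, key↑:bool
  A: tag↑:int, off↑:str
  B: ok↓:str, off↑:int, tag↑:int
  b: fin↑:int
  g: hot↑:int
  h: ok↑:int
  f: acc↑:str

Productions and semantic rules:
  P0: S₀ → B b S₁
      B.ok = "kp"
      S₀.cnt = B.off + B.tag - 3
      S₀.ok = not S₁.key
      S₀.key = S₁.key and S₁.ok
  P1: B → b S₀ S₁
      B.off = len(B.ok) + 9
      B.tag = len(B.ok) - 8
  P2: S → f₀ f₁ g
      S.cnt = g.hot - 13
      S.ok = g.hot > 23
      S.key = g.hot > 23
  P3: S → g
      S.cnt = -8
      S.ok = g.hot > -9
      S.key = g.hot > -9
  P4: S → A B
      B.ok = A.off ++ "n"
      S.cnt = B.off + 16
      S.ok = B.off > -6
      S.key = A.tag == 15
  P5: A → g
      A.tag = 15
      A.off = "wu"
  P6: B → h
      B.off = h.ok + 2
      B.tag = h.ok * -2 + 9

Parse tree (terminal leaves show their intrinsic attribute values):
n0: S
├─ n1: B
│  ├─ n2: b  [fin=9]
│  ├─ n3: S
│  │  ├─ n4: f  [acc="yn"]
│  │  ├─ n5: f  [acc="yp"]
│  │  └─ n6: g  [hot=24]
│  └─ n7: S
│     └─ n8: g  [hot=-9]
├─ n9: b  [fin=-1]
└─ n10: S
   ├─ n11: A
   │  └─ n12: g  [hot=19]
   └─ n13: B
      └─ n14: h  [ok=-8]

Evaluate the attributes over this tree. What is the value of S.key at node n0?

false

1. n1.ok = "kp"  ["kp"]
2. n2.fin = 9  [terminal]
3. n4.acc = "yn"  [terminal]
4. n5.acc = "yp"  [terminal]
5. n6.hot = 24  [terminal]
6. n3.cnt = 11  [g.hot - 13]
7. n3.ok = true  [g.hot > 23]
8. n3.key = true  [g.hot > 23]
9. n8.hot = -9  [terminal]
10. n7.cnt = -8  [-8]
11. n7.ok = false  [g.hot > -9]
12. n7.key = false  [g.hot > -9]
13. n1.off = 11  [len(B.ok) + 9]
14. n1.tag = -6  [len(B.ok) - 8]
15. n9.fin = -1  [terminal]
16. n12.hot = 19  [terminal]
17. n11.tag = 15  [15]
18. n11.off = "wu"  ["wu"]
19. n13.ok = "wun"  [A.off ++ "n"]
20. n14.ok = -8  [terminal]
21. n13.off = -6  [h.ok + 2]
22. n13.tag = 25  [h.ok * -2 + 9]
23. n10.cnt = 10  [B.off + 16]
24. n10.ok = false  [B.off > -6]
25. n10.key = true  [A.tag == 15]
26. n0.cnt = 2  [B.off + B.tag - 3]
27. n0.ok = false  [not S₁.key]
28. n0.key = false  [S₁.key and S₁.ok]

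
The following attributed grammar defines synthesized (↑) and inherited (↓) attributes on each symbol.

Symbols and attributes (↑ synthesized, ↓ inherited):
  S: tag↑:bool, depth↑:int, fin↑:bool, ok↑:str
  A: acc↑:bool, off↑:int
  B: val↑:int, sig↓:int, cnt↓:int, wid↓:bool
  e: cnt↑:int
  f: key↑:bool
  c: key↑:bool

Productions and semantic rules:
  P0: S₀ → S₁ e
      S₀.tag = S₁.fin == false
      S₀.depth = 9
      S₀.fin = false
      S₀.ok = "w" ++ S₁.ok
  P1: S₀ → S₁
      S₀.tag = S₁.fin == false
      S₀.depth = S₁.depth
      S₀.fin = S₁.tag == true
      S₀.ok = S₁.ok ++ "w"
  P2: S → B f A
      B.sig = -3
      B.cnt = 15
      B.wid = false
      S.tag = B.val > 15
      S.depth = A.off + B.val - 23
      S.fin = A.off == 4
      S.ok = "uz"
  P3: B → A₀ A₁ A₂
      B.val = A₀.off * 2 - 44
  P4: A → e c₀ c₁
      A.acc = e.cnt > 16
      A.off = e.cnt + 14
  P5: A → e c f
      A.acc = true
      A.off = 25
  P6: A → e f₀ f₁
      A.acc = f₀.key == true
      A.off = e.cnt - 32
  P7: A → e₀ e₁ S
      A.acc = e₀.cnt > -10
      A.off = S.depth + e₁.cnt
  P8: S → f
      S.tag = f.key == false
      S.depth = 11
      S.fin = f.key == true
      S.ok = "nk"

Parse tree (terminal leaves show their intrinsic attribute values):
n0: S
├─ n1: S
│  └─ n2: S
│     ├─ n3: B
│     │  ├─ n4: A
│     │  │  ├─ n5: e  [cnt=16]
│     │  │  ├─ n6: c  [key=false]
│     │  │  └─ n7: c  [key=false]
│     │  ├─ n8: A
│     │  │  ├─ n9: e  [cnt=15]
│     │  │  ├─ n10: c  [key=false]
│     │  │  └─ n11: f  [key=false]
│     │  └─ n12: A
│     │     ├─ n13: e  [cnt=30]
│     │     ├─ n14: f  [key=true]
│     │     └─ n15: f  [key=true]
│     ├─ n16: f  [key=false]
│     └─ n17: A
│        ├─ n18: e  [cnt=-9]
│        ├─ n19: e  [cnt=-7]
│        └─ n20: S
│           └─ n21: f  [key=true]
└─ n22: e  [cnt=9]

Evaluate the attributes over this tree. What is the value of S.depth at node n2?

-3

1. n3.sig = -3  [-3]
2. n3.cnt = 15  [15]
3. n3.wid = false  [false]
4. n5.cnt = 16  [terminal]
5. n6.key = false  [terminal]
6. n7.key = false  [terminal]
7. n4.acc = false  [e.cnt > 16]
8. n4.off = 30  [e.cnt + 14]
9. n9.cnt = 15  [terminal]
10. n10.key = false  [terminal]
11. n11.key = false  [terminal]
12. n8.acc = true  [true]
13. n8.off = 25  [25]
14. n13.cnt = 30  [terminal]
15. n14.key = true  [terminal]
16. n15.key = true  [terminal]
17. n12.acc = true  [f₀.key == true]
18. n12.off = -2  [e.cnt - 32]
19. n3.val = 16  [A₀.off * 2 - 44]
20. n16.key = false  [terminal]
21. n18.cnt = -9  [terminal]
22. n19.cnt = -7  [terminal]
23. n21.key = true  [terminal]
24. n20.tag = false  [f.key == false]
25. n20.depth = 11  [11]
26. n20.fin = true  [f.key == true]
27. n20.ok = "nk"  ["nk"]
28. n17.acc = true  [e₀.cnt > -10]
29. n17.off = 4  [S.depth + e₁.cnt]
30. n2.tag = true  [B.val > 15]
31. n2.depth = -3  [A.off + B.val - 23]
32. n2.fin = true  [A.off == 4]
33. n2.ok = "uz"  ["uz"]
34. n1.tag = false  [S₁.fin == false]
35. n1.depth = -3  [S₁.depth]
36. n1.fin = true  [S₁.tag == true]
37. n1.ok = "uzw"  [S₁.ok ++ "w"]
38. n22.cnt = 9  [terminal]
39. n0.tag = false  [S₁.fin == false]
40. n0.depth = 9  [9]
41. n0.fin = false  [false]
42. n0.ok = "wuzw"  ["w" ++ S₁.ok]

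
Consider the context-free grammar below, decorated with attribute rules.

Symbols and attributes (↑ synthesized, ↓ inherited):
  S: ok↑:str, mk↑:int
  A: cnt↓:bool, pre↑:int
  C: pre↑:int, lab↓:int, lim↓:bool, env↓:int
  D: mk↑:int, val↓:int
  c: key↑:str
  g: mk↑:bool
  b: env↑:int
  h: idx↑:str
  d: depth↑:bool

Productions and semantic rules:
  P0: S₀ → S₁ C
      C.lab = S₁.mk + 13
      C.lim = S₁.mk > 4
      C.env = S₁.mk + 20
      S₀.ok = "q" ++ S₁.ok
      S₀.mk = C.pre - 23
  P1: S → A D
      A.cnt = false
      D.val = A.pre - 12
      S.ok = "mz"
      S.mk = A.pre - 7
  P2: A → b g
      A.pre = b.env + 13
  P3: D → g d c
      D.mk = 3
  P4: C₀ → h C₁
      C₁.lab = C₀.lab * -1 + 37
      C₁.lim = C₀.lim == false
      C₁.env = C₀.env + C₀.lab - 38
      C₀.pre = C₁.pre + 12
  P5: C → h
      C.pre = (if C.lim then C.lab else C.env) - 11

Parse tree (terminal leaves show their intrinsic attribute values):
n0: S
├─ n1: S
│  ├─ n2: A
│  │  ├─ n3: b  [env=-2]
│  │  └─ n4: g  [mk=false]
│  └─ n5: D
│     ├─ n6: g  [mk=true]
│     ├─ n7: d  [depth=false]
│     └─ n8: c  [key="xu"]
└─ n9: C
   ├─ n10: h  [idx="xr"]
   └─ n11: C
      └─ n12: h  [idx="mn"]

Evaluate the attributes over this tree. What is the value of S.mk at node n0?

-2

1. n2.cnt = false  [false]
2. n3.env = -2  [terminal]
3. n4.mk = false  [terminal]
4. n2.pre = 11  [b.env + 13]
5. n5.val = -1  [A.pre - 12]
6. n6.mk = true  [terminal]
7. n7.depth = false  [terminal]
8. n8.key = "xu"  [terminal]
9. n5.mk = 3  [3]
10. n1.ok = "mz"  ["mz"]
11. n1.mk = 4  [A.pre - 7]
12. n9.lab = 17  [S₁.mk + 13]
13. n9.lim = false  [S₁.mk > 4]
14. n9.env = 24  [S₁.mk + 20]
15. n10.idx = "xr"  [terminal]
16. n11.lab = 20  [C₀.lab * -1 + 37]
17. n11.lim = true  [C₀.lim == false]
18. n11.env = 3  [C₀.env + C₀.lab - 38]
19. n12.idx = "mn"  [terminal]
20. n11.pre = 9  [(if C.lim then C.lab else C.env) - 11]
21. n9.pre = 21  [C₁.pre + 12]
22. n0.ok = "qmz"  ["q" ++ S₁.ok]
23. n0.mk = -2  [C.pre - 23]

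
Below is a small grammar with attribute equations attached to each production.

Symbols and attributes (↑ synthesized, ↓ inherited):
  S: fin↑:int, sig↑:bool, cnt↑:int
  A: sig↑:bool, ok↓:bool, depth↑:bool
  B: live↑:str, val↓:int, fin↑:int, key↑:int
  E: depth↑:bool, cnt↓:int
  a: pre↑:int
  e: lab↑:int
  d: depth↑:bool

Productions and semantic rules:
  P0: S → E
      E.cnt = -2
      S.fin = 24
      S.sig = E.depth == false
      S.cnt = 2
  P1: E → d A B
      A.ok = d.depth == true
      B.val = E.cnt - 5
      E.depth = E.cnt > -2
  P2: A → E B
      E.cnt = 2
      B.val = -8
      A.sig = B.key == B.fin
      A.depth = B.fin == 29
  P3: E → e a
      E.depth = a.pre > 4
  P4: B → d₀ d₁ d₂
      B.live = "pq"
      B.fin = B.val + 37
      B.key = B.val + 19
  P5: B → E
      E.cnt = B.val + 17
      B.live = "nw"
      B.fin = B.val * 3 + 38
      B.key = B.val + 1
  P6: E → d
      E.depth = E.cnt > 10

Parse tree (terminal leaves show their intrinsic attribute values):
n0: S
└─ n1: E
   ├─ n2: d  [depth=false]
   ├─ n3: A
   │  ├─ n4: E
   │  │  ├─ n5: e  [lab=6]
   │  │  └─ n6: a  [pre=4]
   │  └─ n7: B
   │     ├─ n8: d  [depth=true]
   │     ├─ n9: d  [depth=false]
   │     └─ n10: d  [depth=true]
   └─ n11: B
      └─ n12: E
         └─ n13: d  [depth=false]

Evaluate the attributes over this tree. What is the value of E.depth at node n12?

1. n1.cnt = -2  [-2]
2. n2.depth = false  [terminal]
3. n3.ok = false  [d.depth == true]
4. n4.cnt = 2  [2]
5. n5.lab = 6  [terminal]
6. n6.pre = 4  [terminal]
7. n4.depth = false  [a.pre > 4]
8. n7.val = -8  [-8]
9. n8.depth = true  [terminal]
10. n9.depth = false  [terminal]
11. n10.depth = true  [terminal]
12. n7.live = "pq"  ["pq"]
13. n7.fin = 29  [B.val + 37]
14. n7.key = 11  [B.val + 19]
15. n3.sig = false  [B.key == B.fin]
16. n3.depth = true  [B.fin == 29]
17. n11.val = -7  [E.cnt - 5]
18. n12.cnt = 10  [B.val + 17]
19. n13.depth = false  [terminal]
20. n12.depth = false  [E.cnt > 10]
21. n11.live = "nw"  ["nw"]
22. n11.fin = 17  [B.val * 3 + 38]
23. n11.key = -6  [B.val + 1]
24. n1.depth = false  [E.cnt > -2]
25. n0.fin = 24  [24]
26. n0.sig = true  [E.depth == false]
27. n0.cnt = 2  [2]

false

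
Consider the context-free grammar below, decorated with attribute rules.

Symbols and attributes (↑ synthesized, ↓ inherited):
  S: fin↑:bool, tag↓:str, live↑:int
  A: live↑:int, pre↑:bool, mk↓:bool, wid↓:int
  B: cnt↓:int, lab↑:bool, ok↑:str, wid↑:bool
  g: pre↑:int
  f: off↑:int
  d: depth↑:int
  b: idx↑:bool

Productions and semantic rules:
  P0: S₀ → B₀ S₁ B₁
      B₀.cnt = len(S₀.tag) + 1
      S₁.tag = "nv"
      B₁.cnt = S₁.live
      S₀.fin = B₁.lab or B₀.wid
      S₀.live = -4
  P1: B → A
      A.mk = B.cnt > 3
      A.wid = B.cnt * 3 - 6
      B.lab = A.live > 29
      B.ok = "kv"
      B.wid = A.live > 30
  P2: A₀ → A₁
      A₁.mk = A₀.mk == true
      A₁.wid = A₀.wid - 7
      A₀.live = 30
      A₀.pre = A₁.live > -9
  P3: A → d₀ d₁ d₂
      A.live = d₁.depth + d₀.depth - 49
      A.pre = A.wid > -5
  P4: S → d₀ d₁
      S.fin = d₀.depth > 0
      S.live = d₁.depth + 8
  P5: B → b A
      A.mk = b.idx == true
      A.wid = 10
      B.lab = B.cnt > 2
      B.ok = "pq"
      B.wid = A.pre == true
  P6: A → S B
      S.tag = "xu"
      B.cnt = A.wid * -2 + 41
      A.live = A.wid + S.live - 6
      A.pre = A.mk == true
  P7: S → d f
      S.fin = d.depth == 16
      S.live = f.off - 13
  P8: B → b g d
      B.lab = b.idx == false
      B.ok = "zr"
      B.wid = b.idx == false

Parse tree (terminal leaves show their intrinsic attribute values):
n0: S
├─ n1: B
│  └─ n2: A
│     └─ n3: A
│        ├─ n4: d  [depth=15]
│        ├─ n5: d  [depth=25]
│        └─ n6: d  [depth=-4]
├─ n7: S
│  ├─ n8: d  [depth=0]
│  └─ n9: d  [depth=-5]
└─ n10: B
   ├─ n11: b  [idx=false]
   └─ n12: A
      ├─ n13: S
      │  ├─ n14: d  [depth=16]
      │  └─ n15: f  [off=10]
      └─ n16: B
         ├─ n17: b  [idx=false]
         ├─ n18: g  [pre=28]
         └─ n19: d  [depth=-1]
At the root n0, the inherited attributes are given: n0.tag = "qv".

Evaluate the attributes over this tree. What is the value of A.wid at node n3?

-4

1. n0.tag = "qv"  [given at root]
2. n1.cnt = 3  [len(S₀.tag) + 1]
3. n2.mk = false  [B.cnt > 3]
4. n2.wid = 3  [B.cnt * 3 - 6]
5. n3.mk = false  [A₀.mk == true]
6. n3.wid = -4  [A₀.wid - 7]
7. n4.depth = 15  [terminal]
8. n5.depth = 25  [terminal]
9. n6.depth = -4  [terminal]
10. n3.live = -9  [d₁.depth + d₀.depth - 49]
11. n3.pre = true  [A.wid > -5]
12. n2.live = 30  [30]
13. n2.pre = false  [A₁.live > -9]
14. n1.lab = true  [A.live > 29]
15. n1.ok = "kv"  ["kv"]
16. n1.wid = false  [A.live > 30]
17. n7.tag = "nv"  ["nv"]
18. n8.depth = 0  [terminal]
19. n9.depth = -5  [terminal]
20. n7.fin = false  [d₀.depth > 0]
21. n7.live = 3  [d₁.depth + 8]
22. n10.cnt = 3  [S₁.live]
23. n11.idx = false  [terminal]
24. n12.mk = false  [b.idx == true]
25. n12.wid = 10  [10]
26. n13.tag = "xu"  ["xu"]
27. n14.depth = 16  [terminal]
28. n15.off = 10  [terminal]
29. n13.fin = true  [d.depth == 16]
30. n13.live = -3  [f.off - 13]
31. n16.cnt = 21  [A.wid * -2 + 41]
32. n17.idx = false  [terminal]
33. n18.pre = 28  [terminal]
34. n19.depth = -1  [terminal]
35. n16.lab = true  [b.idx == false]
36. n16.ok = "zr"  ["zr"]
37. n16.wid = true  [b.idx == false]
38. n12.live = 1  [A.wid + S.live - 6]
39. n12.pre = false  [A.mk == true]
40. n10.lab = true  [B.cnt > 2]
41. n10.ok = "pq"  ["pq"]
42. n10.wid = false  [A.pre == true]
43. n0.fin = true  [B₁.lab or B₀.wid]
44. n0.live = -4  [-4]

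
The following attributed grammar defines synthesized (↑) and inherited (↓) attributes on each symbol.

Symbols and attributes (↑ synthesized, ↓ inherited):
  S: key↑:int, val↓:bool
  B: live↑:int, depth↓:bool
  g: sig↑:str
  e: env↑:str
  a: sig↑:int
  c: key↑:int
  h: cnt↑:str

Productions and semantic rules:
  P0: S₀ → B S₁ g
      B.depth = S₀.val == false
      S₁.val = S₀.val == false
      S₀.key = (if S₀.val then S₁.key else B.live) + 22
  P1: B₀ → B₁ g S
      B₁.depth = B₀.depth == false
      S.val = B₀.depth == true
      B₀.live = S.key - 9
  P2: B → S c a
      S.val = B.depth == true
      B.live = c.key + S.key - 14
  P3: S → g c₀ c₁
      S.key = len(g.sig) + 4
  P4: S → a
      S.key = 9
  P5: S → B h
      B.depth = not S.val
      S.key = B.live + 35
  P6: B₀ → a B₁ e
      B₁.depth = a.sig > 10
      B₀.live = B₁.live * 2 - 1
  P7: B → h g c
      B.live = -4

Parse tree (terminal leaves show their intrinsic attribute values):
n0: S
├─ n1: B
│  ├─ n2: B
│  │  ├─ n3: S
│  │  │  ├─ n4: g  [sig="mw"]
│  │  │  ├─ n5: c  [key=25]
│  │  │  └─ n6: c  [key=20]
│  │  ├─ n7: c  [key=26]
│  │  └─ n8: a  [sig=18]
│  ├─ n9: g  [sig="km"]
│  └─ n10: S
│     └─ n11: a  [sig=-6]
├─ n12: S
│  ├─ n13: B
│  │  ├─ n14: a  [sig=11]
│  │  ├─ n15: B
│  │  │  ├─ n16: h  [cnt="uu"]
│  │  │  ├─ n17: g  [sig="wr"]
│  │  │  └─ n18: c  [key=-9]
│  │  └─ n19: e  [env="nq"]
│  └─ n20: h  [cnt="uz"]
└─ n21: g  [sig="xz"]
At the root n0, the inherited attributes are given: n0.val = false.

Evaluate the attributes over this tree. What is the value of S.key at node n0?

22

1. n0.val = false  [given at root]
2. n1.depth = true  [S₀.val == false]
3. n2.depth = false  [B₀.depth == false]
4. n3.val = false  [B.depth == true]
5. n4.sig = "mw"  [terminal]
6. n5.key = 25  [terminal]
7. n6.key = 20  [terminal]
8. n3.key = 6  [len(g.sig) + 4]
9. n7.key = 26  [terminal]
10. n8.sig = 18  [terminal]
11. n2.live = 18  [c.key + S.key - 14]
12. n9.sig = "km"  [terminal]
13. n10.val = true  [B₀.depth == true]
14. n11.sig = -6  [terminal]
15. n10.key = 9  [9]
16. n1.live = 0  [S.key - 9]
17. n12.val = true  [S₀.val == false]
18. n13.depth = false  [not S.val]
19. n14.sig = 11  [terminal]
20. n15.depth = true  [a.sig > 10]
21. n16.cnt = "uu"  [terminal]
22. n17.sig = "wr"  [terminal]
23. n18.key = -9  [terminal]
24. n15.live = -4  [-4]
25. n19.env = "nq"  [terminal]
26. n13.live = -9  [B₁.live * 2 - 1]
27. n20.cnt = "uz"  [terminal]
28. n12.key = 26  [B.live + 35]
29. n21.sig = "xz"  [terminal]
30. n0.key = 22  [(if S₀.val then S₁.key else B.live) + 22]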